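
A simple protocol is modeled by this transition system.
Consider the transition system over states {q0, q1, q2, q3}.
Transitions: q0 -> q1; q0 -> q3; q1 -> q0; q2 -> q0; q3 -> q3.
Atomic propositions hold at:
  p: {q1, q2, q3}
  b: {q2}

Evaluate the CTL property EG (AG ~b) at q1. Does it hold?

Yes

Sat(~b) = {q0, q1, q3}
AG ~b: greatest fixpoint, start Z0 = {q0, q1, q3}, keep only states in Sat with every successor in Z. Already a fixed point.
Sat(AG ~b) = {q0, q1, q3}
EG (AG ~b): greatest fixpoint, start Z0 = {q0, q1, q3}, keep only states in Sat with some successor in Z. Already a fixed point.
Sat(EG (AG ~b)) = {q0, q1, q3}
q1 ∈ Sat(EG (AG ~b)) = {q0, q1, q3}, so the formula holds at q1.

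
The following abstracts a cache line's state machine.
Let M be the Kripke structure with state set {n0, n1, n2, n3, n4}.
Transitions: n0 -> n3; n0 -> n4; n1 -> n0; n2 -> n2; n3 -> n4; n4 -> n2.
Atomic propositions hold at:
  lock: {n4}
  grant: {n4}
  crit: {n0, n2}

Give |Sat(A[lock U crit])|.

3

A[lock U crit]: least fixpoint, start Z0 = Sat(crit) = {n0, n2}, add states in Sat(lock) with every successor in Z. Z1 = {n0, n2, n4}; fixed.
Sat(A[lock U crit]) = {n0, n2, n4}
|Sat(A[lock U crit])| = |{n0, n2, n4}| = 3.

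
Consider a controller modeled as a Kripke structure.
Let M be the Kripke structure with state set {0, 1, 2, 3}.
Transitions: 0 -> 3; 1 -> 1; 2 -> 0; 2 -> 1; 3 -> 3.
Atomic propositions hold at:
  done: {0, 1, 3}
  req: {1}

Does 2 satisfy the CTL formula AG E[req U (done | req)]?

Sat(done | req) = {0, 1, 3}
E[req U (done | req)]: least fixpoint, start Z0 = Sat((done | req)) = {0, 1, 3}, add states in Sat(req) with some successor in Z. Already a fixed point.
Sat(E[req U (done | req)]) = {0, 1, 3}
AG E[req U (done | req)]: greatest fixpoint, start Z0 = {0, 1, 3}, keep only states in Sat with every successor in Z. Already a fixed point.
Sat(AG E[req U (done | req)]) = {0, 1, 3}
2 ∉ Sat(AG E[req U (done | req)]) = {0, 1, 3}, so the formula does not hold at 2.

No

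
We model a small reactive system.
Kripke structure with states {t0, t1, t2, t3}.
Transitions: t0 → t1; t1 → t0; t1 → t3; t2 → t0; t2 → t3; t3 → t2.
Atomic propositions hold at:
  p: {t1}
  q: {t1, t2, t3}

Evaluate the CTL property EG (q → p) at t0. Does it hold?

Yes

Sat(q → p) = {t0, t1}
EG (q → p): greatest fixpoint, start Z0 = {t0, t1}, keep only states in Sat with some successor in Z. Already a fixed point.
Sat(EG (q → p)) = {t0, t1}
t0 ∈ Sat(EG (q → p)) = {t0, t1}, so the formula holds at t0.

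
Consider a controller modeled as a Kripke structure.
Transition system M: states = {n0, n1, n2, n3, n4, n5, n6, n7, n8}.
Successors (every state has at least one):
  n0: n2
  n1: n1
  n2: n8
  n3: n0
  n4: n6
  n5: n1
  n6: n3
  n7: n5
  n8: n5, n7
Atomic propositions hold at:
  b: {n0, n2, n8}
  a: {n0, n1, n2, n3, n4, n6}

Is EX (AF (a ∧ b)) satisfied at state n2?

Sat(a ∧ b) = {n0, n2}
AF (a ∧ b): least fixpoint, start Z0 = {n0, n2}, add states with every successor in Z. Z1 = {n0, n2, n3}; Z2 = {n0, n2, n3, n6}; Z3 = {n0, n2, n3, n4, n6}; fixed.
Sat(AF (a ∧ b)) = {n0, n2, n3, n4, n6}
Sat(EX (AF (a ∧ b))) = {s : some successor in {n0, n2, n3, n4, n6}} = {n0, n3, n4, n6}
n2 ∉ Sat(EX (AF (a ∧ b))) = {n0, n3, n4, n6}, so the formula does not hold at n2.

No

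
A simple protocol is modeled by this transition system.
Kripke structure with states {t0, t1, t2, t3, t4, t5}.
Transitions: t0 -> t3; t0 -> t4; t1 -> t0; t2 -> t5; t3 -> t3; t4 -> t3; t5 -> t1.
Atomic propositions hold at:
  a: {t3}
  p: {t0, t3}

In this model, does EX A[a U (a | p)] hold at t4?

Yes

Sat(a | p) = {t0, t3}
A[a U (a | p)]: least fixpoint, start Z0 = Sat((a | p)) = {t0, t3}, add states in Sat(a) with every successor in Z. Already a fixed point.
Sat(A[a U (a | p)]) = {t0, t3}
Sat(EX A[a U (a | p)]) = {s : some successor in {t0, t3}} = {t0, t1, t3, t4}
t4 ∈ Sat(EX A[a U (a | p)]) = {t0, t1, t3, t4}, so the formula holds at t4.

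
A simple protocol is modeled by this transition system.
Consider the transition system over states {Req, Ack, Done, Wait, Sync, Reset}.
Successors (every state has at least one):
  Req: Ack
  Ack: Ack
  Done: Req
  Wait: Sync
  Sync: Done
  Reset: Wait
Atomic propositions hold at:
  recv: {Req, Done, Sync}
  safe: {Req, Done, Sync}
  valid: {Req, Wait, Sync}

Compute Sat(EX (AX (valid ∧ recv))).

Sat(valid ∧ recv) = {Req, Sync}
Sat(AX (valid ∧ recv)) = {s : every successor in {Req, Sync}} = {Done, Wait}
Sat(EX (AX (valid ∧ recv))) = {s : some successor in {Done, Wait}} = {Sync, Reset}

{Sync, Reset}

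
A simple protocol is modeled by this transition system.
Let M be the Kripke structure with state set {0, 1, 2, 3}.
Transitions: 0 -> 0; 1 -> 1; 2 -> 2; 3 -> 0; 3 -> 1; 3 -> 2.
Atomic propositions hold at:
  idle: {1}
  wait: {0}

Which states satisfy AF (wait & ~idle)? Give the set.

Sat(~idle) = {0, 2, 3}
Sat(wait & ~idle) = {0}
AF (wait & ~idle): least fixpoint, start Z0 = {0}, add states with every successor in Z. Already a fixed point.
Sat(AF (wait & ~idle)) = {0}

{0}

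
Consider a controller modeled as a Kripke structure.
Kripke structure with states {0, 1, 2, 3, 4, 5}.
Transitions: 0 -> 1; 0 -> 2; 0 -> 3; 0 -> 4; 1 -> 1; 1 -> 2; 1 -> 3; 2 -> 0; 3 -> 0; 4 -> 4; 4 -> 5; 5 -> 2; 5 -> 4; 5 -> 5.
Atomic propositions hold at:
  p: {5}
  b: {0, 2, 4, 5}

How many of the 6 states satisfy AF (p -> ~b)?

Sat(~b) = {1, 3}
Sat(p -> ~b) = {0, 1, 2, 3, 4}
AF (p -> ~b): least fixpoint, start Z0 = {0, 1, 2, 3, 4}, add states with every successor in Z. Already a fixed point.
Sat(AF (p -> ~b)) = {0, 1, 2, 3, 4}
|Sat(AF (p -> ~b))| = |{0, 1, 2, 3, 4}| = 5.

5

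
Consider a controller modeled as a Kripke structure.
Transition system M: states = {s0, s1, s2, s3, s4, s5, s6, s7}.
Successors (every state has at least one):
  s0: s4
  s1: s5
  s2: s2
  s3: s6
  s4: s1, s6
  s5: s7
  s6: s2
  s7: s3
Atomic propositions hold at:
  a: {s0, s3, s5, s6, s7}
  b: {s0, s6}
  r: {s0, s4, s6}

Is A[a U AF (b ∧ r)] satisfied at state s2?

Sat(b ∧ r) = {s0, s6}
AF (b ∧ r): least fixpoint, start Z0 = {s0, s6}, add states with every successor in Z. Z1 = {s0, s3, s6}; Z2 = {s0, s3, s6, s7}; Z3 = {s0, s3, s5, s6, s7}; Z4 = {s0, s1, s3, s5, s6, s7}; Z5 = {s0, s1, s3, s4, s5, s6, s7}; fixed.
Sat(AF (b ∧ r)) = {s0, s1, s3, s4, s5, s6, s7}
A[a U AF (b ∧ r)]: least fixpoint, start Z0 = Sat(AF (b ∧ r)) = {s0, s1, s3, s4, s5, s6, s7}, add states in Sat(a) with every successor in Z. Already a fixed point.
Sat(A[a U AF (b ∧ r)]) = {s0, s1, s3, s4, s5, s6, s7}
s2 ∉ Sat(A[a U AF (b ∧ r)]) = {s0, s1, s3, s4, s5, s6, s7}, so the formula does not hold at s2.

No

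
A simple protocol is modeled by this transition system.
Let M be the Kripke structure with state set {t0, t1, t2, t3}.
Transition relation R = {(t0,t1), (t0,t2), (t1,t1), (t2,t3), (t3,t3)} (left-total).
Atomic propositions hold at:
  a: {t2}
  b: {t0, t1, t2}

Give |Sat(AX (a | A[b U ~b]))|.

2

Sat(~b) = {t3}
A[b U ~b]: least fixpoint, start Z0 = Sat(~b) = {t3}, add states in Sat(b) with every successor in Z. Z1 = {t2, t3}; fixed.
Sat(A[b U ~b]) = {t2, t3}
Sat(a | A[b U ~b]) = {t2, t3}
Sat(AX (a | A[b U ~b])) = {s : every successor in {t2, t3}} = {t2, t3}
|Sat(AX (a | A[b U ~b]))| = |{t2, t3}| = 2.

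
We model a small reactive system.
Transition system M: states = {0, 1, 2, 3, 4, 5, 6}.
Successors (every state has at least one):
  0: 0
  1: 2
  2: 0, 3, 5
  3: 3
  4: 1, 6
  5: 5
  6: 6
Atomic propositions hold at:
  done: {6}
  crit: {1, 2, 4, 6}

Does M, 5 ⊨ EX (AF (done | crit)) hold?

Sat(done | crit) = {1, 2, 4, 6}
AF (done | crit): least fixpoint, start Z0 = {1, 2, 4, 6}, add states with every successor in Z. Already a fixed point.
Sat(AF (done | crit)) = {1, 2, 4, 6}
Sat(EX (AF (done | crit))) = {s : some successor in {1, 2, 4, 6}} = {1, 4, 6}
5 ∉ Sat(EX (AF (done | crit))) = {1, 4, 6}, so the formula does not hold at 5.

No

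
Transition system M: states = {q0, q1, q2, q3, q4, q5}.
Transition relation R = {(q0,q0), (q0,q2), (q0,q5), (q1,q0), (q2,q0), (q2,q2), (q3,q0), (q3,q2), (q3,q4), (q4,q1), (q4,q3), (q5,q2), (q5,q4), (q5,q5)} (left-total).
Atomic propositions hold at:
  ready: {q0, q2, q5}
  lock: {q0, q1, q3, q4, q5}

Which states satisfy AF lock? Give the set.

{q0, q1, q3, q4, q5}

AF lock: least fixpoint, start Z0 = {q0, q1, q3, q4, q5}, add states with every successor in Z. Already a fixed point.
Sat(AF lock) = {q0, q1, q3, q4, q5}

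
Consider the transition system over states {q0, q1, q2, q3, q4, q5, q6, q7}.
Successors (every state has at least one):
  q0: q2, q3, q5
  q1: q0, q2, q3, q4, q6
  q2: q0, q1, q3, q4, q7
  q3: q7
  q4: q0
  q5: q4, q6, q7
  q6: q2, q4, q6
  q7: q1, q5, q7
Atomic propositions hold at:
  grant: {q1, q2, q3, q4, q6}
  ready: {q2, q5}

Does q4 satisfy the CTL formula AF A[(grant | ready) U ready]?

No

Sat(grant | ready) = {q1, q2, q3, q4, q5, q6}
A[(grant | ready) U ready]: least fixpoint, start Z0 = Sat(ready) = {q2, q5}, add states in Sat(grant | ready) with every successor in Z. Already a fixed point.
Sat(A[(grant | ready) U ready]) = {q2, q5}
AF A[(grant | ready) U ready]: least fixpoint, start Z0 = {q2, q5}, add states with every successor in Z. Already a fixed point.
Sat(AF A[(grant | ready) U ready]) = {q2, q5}
q4 ∉ Sat(AF A[(grant | ready) U ready]) = {q2, q5}, so the formula does not hold at q4.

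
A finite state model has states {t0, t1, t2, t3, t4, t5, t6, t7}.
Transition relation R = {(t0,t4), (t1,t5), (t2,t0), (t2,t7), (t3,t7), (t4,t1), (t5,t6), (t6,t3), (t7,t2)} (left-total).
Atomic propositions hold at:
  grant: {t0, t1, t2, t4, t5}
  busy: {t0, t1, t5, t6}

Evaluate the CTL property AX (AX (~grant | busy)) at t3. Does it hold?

No

Sat(~grant) = {t3, t6, t7}
Sat(~grant | busy) = {t0, t1, t3, t5, t6, t7}
Sat(AX (~grant | busy)) = {s : every successor in {t0, t1, t3, t5, t6, t7}} = {t1, t2, t3, t4, t5, t6}
Sat(AX (AX (~grant | busy))) = {s : every successor in {t1, t2, t3, t4, t5, t6}} = {t0, t1, t4, t5, t6, t7}
t3 ∉ Sat(AX (AX (~grant | busy))) = {t0, t1, t4, t5, t6, t7}, so the formula does not hold at t3.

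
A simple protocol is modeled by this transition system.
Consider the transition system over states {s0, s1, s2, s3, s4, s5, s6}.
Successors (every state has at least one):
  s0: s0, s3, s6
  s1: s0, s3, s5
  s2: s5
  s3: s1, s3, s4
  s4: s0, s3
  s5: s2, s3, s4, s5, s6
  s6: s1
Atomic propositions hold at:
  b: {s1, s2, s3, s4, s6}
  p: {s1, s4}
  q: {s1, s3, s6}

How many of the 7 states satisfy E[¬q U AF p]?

6

Sat(¬q) = {s0, s2, s4, s5}
AF p: least fixpoint, start Z0 = {s1, s4}, add states with every successor in Z. Z1 = {s1, s4, s6}; fixed.
Sat(AF p) = {s1, s4, s6}
E[¬q U AF p]: least fixpoint, start Z0 = Sat(AF p) = {s1, s4, s6}, add states in Sat(¬q) with some successor in Z. Z1 = {s0, s1, s4, s5, s6}; Z2 = {s0, s1, s2, s4, s5, s6}; fixed.
Sat(E[¬q U AF p]) = {s0, s1, s2, s4, s5, s6}
|Sat(E[¬q U AF p])| = |{s0, s1, s2, s4, s5, s6}| = 6.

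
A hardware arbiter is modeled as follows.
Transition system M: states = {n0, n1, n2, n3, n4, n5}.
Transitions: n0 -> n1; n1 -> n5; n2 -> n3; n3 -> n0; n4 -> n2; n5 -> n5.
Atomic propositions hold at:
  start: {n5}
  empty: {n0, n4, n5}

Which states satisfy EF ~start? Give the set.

{n0, n1, n2, n3, n4}

Sat(~start) = {n0, n1, n2, n3, n4}
EF ~start: least fixpoint, start Z0 = {n0, n1, n2, n3, n4}, add states with some successor in Z. Already a fixed point.
Sat(EF ~start) = {n0, n1, n2, n3, n4}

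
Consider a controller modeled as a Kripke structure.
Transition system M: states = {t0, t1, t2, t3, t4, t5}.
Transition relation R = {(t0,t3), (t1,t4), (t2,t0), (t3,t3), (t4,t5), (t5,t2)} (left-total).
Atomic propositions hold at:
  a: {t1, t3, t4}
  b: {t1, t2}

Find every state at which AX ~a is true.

{t2, t4, t5}

Sat(~a) = {t0, t2, t5}
Sat(AX ~a) = {s : every successor in {t0, t2, t5}} = {t2, t4, t5}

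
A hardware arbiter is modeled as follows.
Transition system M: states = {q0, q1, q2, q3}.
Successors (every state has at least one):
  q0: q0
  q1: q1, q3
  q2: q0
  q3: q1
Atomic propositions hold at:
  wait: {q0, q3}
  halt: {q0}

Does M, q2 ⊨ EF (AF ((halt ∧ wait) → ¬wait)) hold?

Sat(halt ∧ wait) = {q0}
Sat(¬wait) = {q1, q2}
Sat((halt ∧ wait) → ¬wait) = {q1, q2, q3}
AF ((halt ∧ wait) → ¬wait): least fixpoint, start Z0 = {q1, q2, q3}, add states with every successor in Z. Already a fixed point.
Sat(AF ((halt ∧ wait) → ¬wait)) = {q1, q2, q3}
EF (AF ((halt ∧ wait) → ¬wait)): least fixpoint, start Z0 = {q1, q2, q3}, add states with some successor in Z. Already a fixed point.
Sat(EF (AF ((halt ∧ wait) → ¬wait))) = {q1, q2, q3}
q2 ∈ Sat(EF (AF ((halt ∧ wait) → ¬wait))) = {q1, q2, q3}, so the formula holds at q2.

Yes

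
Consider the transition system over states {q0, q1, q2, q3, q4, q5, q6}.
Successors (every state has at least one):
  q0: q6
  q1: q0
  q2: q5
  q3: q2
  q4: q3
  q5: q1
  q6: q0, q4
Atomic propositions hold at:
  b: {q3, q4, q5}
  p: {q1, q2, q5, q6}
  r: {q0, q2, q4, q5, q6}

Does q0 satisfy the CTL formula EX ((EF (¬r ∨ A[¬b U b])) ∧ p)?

Yes

Sat(¬r) = {q1, q3}
Sat(¬b) = {q0, q1, q2, q6}
A[¬b U b]: least fixpoint, start Z0 = Sat(b) = {q3, q4, q5}, add states in Sat(¬b) with every successor in Z. Z1 = {q2, q3, q4, q5}; fixed.
Sat(A[¬b U b]) = {q2, q3, q4, q5}
Sat(¬r ∨ A[¬b U b]) = {q1, q2, q3, q4, q5}
EF (¬r ∨ A[¬b U b]): least fixpoint, start Z0 = {q1, q2, q3, q4, q5}, add states with some successor in Z. Z1 = {q1, q2, q3, q4, q5, q6}; Z2 = {q0, q1, q2, q3, q4, q5, q6}; fixed.
Sat(EF (¬r ∨ A[¬b U b])) = {q0, q1, q2, q3, q4, q5, q6}
Sat((EF (¬r ∨ A[¬b U b])) ∧ p) = {q1, q2, q5, q6}
Sat(EX ((EF (¬r ∨ A[¬b U b])) ∧ p)) = {s : some successor in {q1, q2, q5, q6}} = {q0, q2, q3, q5}
q0 ∈ Sat(EX ((EF (¬r ∨ A[¬b U b])) ∧ p)) = {q0, q2, q3, q5}, so the formula holds at q0.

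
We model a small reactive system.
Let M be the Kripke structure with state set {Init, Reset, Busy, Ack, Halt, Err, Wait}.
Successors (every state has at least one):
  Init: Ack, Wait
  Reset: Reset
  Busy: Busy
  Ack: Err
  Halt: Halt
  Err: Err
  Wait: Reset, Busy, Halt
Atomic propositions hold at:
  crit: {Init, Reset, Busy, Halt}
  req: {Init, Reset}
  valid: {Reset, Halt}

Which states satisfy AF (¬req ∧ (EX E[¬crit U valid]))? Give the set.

{Halt, Wait}

Sat(¬req) = {Busy, Ack, Halt, Err, Wait}
Sat(¬crit) = {Ack, Err, Wait}
E[¬crit U valid]: least fixpoint, start Z0 = Sat(valid) = {Reset, Halt}, add states in Sat(¬crit) with some successor in Z. Z1 = {Reset, Halt, Wait}; fixed.
Sat(E[¬crit U valid]) = {Reset, Halt, Wait}
Sat(EX E[¬crit U valid]) = {s : some successor in {Reset, Halt, Wait}} = {Init, Reset, Halt, Wait}
Sat(¬req ∧ (EX E[¬crit U valid])) = {Halt, Wait}
AF (¬req ∧ (EX E[¬crit U valid])): least fixpoint, start Z0 = {Halt, Wait}, add states with every successor in Z. Already a fixed point.
Sat(AF (¬req ∧ (EX E[¬crit U valid]))) = {Halt, Wait}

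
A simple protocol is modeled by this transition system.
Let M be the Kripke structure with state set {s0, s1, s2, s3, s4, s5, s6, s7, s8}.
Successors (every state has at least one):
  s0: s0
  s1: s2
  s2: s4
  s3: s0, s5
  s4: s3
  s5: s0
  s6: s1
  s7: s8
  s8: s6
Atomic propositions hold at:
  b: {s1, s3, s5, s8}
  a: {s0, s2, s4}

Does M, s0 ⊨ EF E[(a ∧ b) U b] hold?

Sat(a ∧ b) = ∅
E[(a ∧ b) U b]: least fixpoint, start Z0 = Sat(b) = {s1, s3, s5, s8}, add states in Sat(a ∧ b) with some successor in Z. Already a fixed point.
Sat(E[(a ∧ b) U b]) = {s1, s3, s5, s8}
EF E[(a ∧ b) U b]: least fixpoint, start Z0 = {s1, s3, s5, s8}, add states with some successor in Z. Z1 = {s1, s3, s4, s5, s6, s7, s8}; Z2 = {s1, s2, s3, s4, s5, s6, s7, s8}; fixed.
Sat(EF E[(a ∧ b) U b]) = {s1, s2, s3, s4, s5, s6, s7, s8}
s0 ∉ Sat(EF E[(a ∧ b) U b]) = {s1, s2, s3, s4, s5, s6, s7, s8}, so the formula does not hold at s0.

No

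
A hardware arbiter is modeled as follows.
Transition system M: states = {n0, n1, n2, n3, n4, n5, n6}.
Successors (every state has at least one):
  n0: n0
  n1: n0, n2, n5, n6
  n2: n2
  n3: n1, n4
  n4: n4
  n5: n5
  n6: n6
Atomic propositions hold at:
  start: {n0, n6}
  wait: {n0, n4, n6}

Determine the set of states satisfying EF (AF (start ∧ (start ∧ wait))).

{n0, n1, n3, n6}

Sat(start ∧ wait) = {n0, n6}
Sat(start ∧ (start ∧ wait)) = {n0, n6}
AF (start ∧ (start ∧ wait)): least fixpoint, start Z0 = {n0, n6}, add states with every successor in Z. Already a fixed point.
Sat(AF (start ∧ (start ∧ wait))) = {n0, n6}
EF (AF (start ∧ (start ∧ wait))): least fixpoint, start Z0 = {n0, n6}, add states with some successor in Z. Z1 = {n0, n1, n6}; Z2 = {n0, n1, n3, n6}; fixed.
Sat(EF (AF (start ∧ (start ∧ wait)))) = {n0, n1, n3, n6}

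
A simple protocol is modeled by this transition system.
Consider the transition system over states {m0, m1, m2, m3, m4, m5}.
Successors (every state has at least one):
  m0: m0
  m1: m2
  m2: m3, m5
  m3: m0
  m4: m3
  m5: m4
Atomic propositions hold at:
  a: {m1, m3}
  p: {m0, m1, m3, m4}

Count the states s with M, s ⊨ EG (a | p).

3

Sat(a | p) = {m0, m1, m3, m4}
EG (a | p): greatest fixpoint, start Z0 = {m0, m1, m3, m4}, keep only states in Sat with some successor in Z. Z1 = {m0, m3, m4}; fixed.
Sat(EG (a | p)) = {m0, m3, m4}
|Sat(EG (a | p))| = |{m0, m3, m4}| = 3.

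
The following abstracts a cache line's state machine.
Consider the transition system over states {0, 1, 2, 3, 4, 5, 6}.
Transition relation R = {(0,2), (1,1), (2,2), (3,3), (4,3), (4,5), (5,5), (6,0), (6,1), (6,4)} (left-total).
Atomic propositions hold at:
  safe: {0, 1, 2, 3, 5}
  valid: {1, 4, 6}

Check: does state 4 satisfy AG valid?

No

AG valid: greatest fixpoint, start Z0 = {1, 4, 6}, keep only states in Sat with every successor in Z. Z1 = {1}; fixed.
Sat(AG valid) = {1}
4 ∉ Sat(AG valid) = {1}, so the formula does not hold at 4.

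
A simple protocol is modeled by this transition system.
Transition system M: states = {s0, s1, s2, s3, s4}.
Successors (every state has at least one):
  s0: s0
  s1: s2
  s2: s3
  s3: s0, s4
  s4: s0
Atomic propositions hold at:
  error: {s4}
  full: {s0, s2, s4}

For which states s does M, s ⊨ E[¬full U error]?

Sat(¬full) = {s1, s3}
E[¬full U error]: least fixpoint, start Z0 = Sat(error) = {s4}, add states in Sat(¬full) with some successor in Z. Z1 = {s3, s4}; fixed.
Sat(E[¬full U error]) = {s3, s4}

{s3, s4}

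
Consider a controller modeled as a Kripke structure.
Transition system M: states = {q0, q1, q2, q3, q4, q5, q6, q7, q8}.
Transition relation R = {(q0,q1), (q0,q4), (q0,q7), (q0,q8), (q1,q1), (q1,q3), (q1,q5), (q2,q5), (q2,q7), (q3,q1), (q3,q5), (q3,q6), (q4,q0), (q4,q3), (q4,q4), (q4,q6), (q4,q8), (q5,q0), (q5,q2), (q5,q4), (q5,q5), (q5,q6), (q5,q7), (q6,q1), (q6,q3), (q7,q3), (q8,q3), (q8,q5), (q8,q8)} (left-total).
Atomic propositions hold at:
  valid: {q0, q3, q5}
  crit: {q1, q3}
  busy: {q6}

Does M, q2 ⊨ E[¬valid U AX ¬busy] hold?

Sat(¬valid) = {q1, q2, q4, q6, q7, q8}
Sat(¬busy) = {q0, q1, q2, q3, q4, q5, q7, q8}
Sat(AX ¬busy) = {s : every successor in {q0, q1, q2, q3, q4, q5, q7, q8}} = {q0, q1, q2, q6, q7, q8}
E[¬valid U AX ¬busy]: least fixpoint, start Z0 = Sat(AX ¬busy) = {q0, q1, q2, q6, q7, q8}, add states in Sat(¬valid) with some successor in Z. Z1 = {q0, q1, q2, q4, q6, q7, q8}; fixed.
Sat(E[¬valid U AX ¬busy]) = {q0, q1, q2, q4, q6, q7, q8}
q2 ∈ Sat(E[¬valid U AX ¬busy]) = {q0, q1, q2, q4, q6, q7, q8}, so the formula holds at q2.

Yes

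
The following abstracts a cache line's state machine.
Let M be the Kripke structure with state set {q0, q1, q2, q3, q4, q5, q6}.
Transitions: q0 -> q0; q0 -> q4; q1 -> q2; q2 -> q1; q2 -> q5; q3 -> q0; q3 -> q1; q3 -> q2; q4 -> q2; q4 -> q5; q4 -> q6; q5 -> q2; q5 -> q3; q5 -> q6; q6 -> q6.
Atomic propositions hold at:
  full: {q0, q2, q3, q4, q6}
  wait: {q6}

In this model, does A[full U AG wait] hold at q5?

No

AG wait: greatest fixpoint, start Z0 = {q6}, keep only states in Sat with every successor in Z. Already a fixed point.
Sat(AG wait) = {q6}
A[full U AG wait]: least fixpoint, start Z0 = Sat(AG wait) = {q6}, add states in Sat(full) with every successor in Z. Already a fixed point.
Sat(A[full U AG wait]) = {q6}
q5 ∉ Sat(A[full U AG wait]) = {q6}, so the formula does not hold at q5.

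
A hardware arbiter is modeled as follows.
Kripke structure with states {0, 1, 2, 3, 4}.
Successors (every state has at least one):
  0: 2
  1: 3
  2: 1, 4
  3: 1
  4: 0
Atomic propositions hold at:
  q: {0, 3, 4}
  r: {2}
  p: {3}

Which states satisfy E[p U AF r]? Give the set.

AF r: least fixpoint, start Z0 = {2}, add states with every successor in Z. Z1 = {0, 2}; Z2 = {0, 2, 4}; fixed.
Sat(AF r) = {0, 2, 4}
E[p U AF r]: least fixpoint, start Z0 = Sat(AF r) = {0, 2, 4}, add states in Sat(p) with some successor in Z. Already a fixed point.
Sat(E[p U AF r]) = {0, 2, 4}

{0, 2, 4}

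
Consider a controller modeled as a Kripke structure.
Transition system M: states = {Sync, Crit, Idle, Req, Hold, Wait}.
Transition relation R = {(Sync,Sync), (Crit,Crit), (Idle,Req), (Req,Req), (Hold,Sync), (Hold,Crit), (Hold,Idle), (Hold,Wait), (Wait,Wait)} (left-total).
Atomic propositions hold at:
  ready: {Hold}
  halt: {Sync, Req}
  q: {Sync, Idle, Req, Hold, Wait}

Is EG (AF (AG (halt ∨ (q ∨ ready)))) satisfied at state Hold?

Sat(q ∨ ready) = {Sync, Idle, Req, Hold, Wait}
Sat(halt ∨ (q ∨ ready)) = {Sync, Idle, Req, Hold, Wait}
AG (halt ∨ (q ∨ ready)): greatest fixpoint, start Z0 = {Sync, Idle, Req, Hold, Wait}, keep only states in Sat with every successor in Z. Z1 = {Sync, Idle, Req, Wait}; fixed.
Sat(AG (halt ∨ (q ∨ ready))) = {Sync, Idle, Req, Wait}
AF (AG (halt ∨ (q ∨ ready))): least fixpoint, start Z0 = {Sync, Idle, Req, Wait}, add states with every successor in Z. Already a fixed point.
Sat(AF (AG (halt ∨ (q ∨ ready)))) = {Sync, Idle, Req, Wait}
EG (AF (AG (halt ∨ (q ∨ ready)))): greatest fixpoint, start Z0 = {Sync, Idle, Req, Wait}, keep only states in Sat with some successor in Z. Already a fixed point.
Sat(EG (AF (AG (halt ∨ (q ∨ ready))))) = {Sync, Idle, Req, Wait}
Hold ∉ Sat(EG (AF (AG (halt ∨ (q ∨ ready))))) = {Sync, Idle, Req, Wait}, so the formula does not hold at Hold.

No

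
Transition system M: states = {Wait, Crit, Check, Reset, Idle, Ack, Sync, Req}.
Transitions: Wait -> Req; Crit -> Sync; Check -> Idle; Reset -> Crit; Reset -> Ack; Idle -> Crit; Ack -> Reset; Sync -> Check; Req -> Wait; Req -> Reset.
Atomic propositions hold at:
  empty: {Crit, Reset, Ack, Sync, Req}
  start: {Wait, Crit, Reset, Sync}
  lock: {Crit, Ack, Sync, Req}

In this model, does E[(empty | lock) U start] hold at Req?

Sat(empty | lock) = {Crit, Reset, Ack, Sync, Req}
E[(empty | lock) U start]: least fixpoint, start Z0 = Sat(start) = {Wait, Crit, Reset, Sync}, add states in Sat(empty | lock) with some successor in Z. Z1 = {Wait, Crit, Reset, Ack, Sync, Req}; fixed.
Sat(E[(empty | lock) U start]) = {Wait, Crit, Reset, Ack, Sync, Req}
Req ∈ Sat(E[(empty | lock) U start]) = {Wait, Crit, Reset, Ack, Sync, Req}, so the formula holds at Req.

Yes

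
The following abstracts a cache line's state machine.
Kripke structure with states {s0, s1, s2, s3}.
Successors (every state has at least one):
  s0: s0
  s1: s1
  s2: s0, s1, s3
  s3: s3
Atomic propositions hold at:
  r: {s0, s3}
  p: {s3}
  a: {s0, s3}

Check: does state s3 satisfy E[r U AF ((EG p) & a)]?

Yes

EG p: greatest fixpoint, start Z0 = {s3}, keep only states in Sat with some successor in Z. Already a fixed point.
Sat(EG p) = {s3}
Sat((EG p) & a) = {s3}
AF ((EG p) & a): least fixpoint, start Z0 = {s3}, add states with every successor in Z. Already a fixed point.
Sat(AF ((EG p) & a)) = {s3}
E[r U AF ((EG p) & a)]: least fixpoint, start Z0 = Sat(AF ((EG p) & a)) = {s3}, add states in Sat(r) with some successor in Z. Already a fixed point.
Sat(E[r U AF ((EG p) & a)]) = {s3}
s3 ∈ Sat(E[r U AF ((EG p) & a)]) = {s3}, so the formula holds at s3.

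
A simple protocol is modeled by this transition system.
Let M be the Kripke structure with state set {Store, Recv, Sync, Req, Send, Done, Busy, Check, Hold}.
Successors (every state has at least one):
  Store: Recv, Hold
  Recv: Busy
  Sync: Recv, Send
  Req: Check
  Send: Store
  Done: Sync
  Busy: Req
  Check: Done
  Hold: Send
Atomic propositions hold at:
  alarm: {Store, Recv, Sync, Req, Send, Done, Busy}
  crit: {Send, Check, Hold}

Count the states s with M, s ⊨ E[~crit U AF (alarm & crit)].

Sat(~crit) = {Store, Recv, Sync, Req, Done, Busy}
Sat(alarm & crit) = {Send}
AF (alarm & crit): least fixpoint, start Z0 = {Send}, add states with every successor in Z. Z1 = {Send, Hold}; fixed.
Sat(AF (alarm & crit)) = {Send, Hold}
E[~crit U AF (alarm & crit)]: least fixpoint, start Z0 = Sat(AF (alarm & crit)) = {Send, Hold}, add states in Sat(~crit) with some successor in Z. Z1 = {Store, Sync, Send, Hold}; Z2 = {Store, Sync, Send, Done, Hold}; fixed.
Sat(E[~crit U AF (alarm & crit)]) = {Store, Sync, Send, Done, Hold}
|Sat(E[~crit U AF (alarm & crit)])| = |{Store, Sync, Send, Done, Hold}| = 5.

5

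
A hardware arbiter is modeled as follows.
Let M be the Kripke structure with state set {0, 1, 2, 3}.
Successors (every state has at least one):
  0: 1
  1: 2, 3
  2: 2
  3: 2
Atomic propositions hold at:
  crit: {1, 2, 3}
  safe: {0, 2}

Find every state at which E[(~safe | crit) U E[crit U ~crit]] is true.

{0}

Sat(~safe) = {1, 3}
Sat(~safe | crit) = {1, 2, 3}
Sat(~crit) = {0}
E[crit U ~crit]: least fixpoint, start Z0 = Sat(~crit) = {0}, add states in Sat(crit) with some successor in Z. Already a fixed point.
Sat(E[crit U ~crit]) = {0}
E[(~safe | crit) U E[crit U ~crit]]: least fixpoint, start Z0 = Sat(E[crit U ~crit]) = {0}, add states in Sat(~safe | crit) with some successor in Z. Already a fixed point.
Sat(E[(~safe | crit) U E[crit U ~crit]]) = {0}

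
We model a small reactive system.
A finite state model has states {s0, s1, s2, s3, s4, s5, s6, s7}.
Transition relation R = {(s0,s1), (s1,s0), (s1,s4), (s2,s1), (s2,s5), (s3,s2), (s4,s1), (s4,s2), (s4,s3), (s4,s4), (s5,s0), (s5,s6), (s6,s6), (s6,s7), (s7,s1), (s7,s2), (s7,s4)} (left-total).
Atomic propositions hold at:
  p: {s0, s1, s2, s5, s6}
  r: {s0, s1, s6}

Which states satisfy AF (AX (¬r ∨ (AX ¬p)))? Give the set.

{s3}

Sat(¬r) = {s2, s3, s4, s5, s7}
Sat(¬p) = {s3, s4, s7}
Sat(AX ¬p) = {s : every successor in {s3, s4, s7}} = ∅
Sat(¬r ∨ (AX ¬p)) = {s2, s3, s4, s5, s7}
Sat(AX (¬r ∨ (AX ¬p))) = {s : every successor in {s2, s3, s4, s5, s7}} = {s3}
AF (AX (¬r ∨ (AX ¬p))): least fixpoint, start Z0 = {s3}, add states with every successor in Z. Already a fixed point.
Sat(AF (AX (¬r ∨ (AX ¬p)))) = {s3}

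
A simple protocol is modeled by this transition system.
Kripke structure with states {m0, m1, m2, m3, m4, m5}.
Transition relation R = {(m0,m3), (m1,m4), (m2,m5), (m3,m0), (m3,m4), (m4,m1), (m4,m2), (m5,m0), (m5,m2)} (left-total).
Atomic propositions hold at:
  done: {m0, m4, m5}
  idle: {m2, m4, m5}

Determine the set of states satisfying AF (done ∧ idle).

Sat(done ∧ idle) = {m4, m5}
AF (done ∧ idle): least fixpoint, start Z0 = {m4, m5}, add states with every successor in Z. Z1 = {m1, m2, m4, m5}; fixed.
Sat(AF (done ∧ idle)) = {m1, m2, m4, m5}

{m1, m2, m4, m5}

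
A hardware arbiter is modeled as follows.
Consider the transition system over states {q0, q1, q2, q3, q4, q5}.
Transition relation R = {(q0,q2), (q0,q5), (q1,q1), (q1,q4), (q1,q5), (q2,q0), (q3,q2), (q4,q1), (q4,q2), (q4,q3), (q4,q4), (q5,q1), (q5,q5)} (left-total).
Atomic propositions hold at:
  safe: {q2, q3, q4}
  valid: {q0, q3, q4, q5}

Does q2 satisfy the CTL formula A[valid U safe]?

Yes

A[valid U safe]: least fixpoint, start Z0 = Sat(safe) = {q2, q3, q4}, add states in Sat(valid) with every successor in Z. Already a fixed point.
Sat(A[valid U safe]) = {q2, q3, q4}
q2 ∈ Sat(A[valid U safe]) = {q2, q3, q4}, so the formula holds at q2.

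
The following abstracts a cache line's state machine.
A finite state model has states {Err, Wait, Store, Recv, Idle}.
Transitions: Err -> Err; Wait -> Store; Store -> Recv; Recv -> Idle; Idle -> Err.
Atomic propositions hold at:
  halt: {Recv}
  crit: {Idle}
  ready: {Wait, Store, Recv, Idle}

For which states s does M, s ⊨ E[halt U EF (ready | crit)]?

Sat(ready | crit) = {Wait, Store, Recv, Idle}
EF (ready | crit): least fixpoint, start Z0 = {Wait, Store, Recv, Idle}, add states with some successor in Z. Already a fixed point.
Sat(EF (ready | crit)) = {Wait, Store, Recv, Idle}
E[halt U EF (ready | crit)]: least fixpoint, start Z0 = Sat(EF (ready | crit)) = {Wait, Store, Recv, Idle}, add states in Sat(halt) with some successor in Z. Already a fixed point.
Sat(E[halt U EF (ready | crit)]) = {Wait, Store, Recv, Idle}

{Wait, Store, Recv, Idle}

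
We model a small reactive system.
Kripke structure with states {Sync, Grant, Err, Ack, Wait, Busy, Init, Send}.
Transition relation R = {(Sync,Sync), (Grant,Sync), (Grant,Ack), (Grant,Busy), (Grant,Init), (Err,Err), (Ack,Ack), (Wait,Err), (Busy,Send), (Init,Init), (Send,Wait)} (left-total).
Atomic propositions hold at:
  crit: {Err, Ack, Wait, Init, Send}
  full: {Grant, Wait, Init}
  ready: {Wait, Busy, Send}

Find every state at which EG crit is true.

EG crit: greatest fixpoint, start Z0 = {Err, Ack, Wait, Init, Send}, keep only states in Sat with some successor in Z. Already a fixed point.
Sat(EG crit) = {Err, Ack, Wait, Init, Send}

{Err, Ack, Wait, Init, Send}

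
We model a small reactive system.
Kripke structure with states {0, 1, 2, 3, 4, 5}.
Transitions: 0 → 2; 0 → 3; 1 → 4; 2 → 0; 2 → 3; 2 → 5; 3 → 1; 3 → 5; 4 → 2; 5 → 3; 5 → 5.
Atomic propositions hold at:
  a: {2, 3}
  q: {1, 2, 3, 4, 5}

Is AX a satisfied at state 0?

Sat(AX a) = {s : every successor in {2, 3}} = {0, 4}
0 ∈ Sat(AX a) = {0, 4}, so the formula holds at 0.

Yes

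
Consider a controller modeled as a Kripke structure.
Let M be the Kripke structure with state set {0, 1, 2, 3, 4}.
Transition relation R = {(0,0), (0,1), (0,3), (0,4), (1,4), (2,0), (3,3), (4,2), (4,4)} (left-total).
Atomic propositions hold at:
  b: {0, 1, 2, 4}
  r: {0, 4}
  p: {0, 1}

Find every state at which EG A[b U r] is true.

{0, 1, 2, 4}

A[b U r]: least fixpoint, start Z0 = Sat(r) = {0, 4}, add states in Sat(b) with every successor in Z. Z1 = {0, 1, 2, 4}; fixed.
Sat(A[b U r]) = {0, 1, 2, 4}
EG A[b U r]: greatest fixpoint, start Z0 = {0, 1, 2, 4}, keep only states in Sat with some successor in Z. Already a fixed point.
Sat(EG A[b U r]) = {0, 1, 2, 4}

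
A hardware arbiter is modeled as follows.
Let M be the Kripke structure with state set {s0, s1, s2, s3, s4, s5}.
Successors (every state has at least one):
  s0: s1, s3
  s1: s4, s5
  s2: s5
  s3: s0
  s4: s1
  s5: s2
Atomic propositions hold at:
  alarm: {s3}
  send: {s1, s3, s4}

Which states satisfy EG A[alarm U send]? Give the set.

A[alarm U send]: least fixpoint, start Z0 = Sat(send) = {s1, s3, s4}, add states in Sat(alarm) with every successor in Z. Already a fixed point.
Sat(A[alarm U send]) = {s1, s3, s4}
EG A[alarm U send]: greatest fixpoint, start Z0 = {s1, s3, s4}, keep only states in Sat with some successor in Z. Z1 = {s1, s4}; fixed.
Sat(EG A[alarm U send]) = {s1, s4}

{s1, s4}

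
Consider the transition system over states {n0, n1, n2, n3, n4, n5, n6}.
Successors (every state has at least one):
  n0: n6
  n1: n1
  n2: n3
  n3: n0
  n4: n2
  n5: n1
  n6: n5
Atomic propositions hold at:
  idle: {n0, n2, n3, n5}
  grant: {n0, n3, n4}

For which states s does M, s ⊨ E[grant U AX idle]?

{n0, n2, n3, n4, n6}

Sat(AX idle) = {s : every successor in {n0, n2, n3, n5}} = {n2, n3, n4, n6}
E[grant U AX idle]: least fixpoint, start Z0 = Sat(AX idle) = {n2, n3, n4, n6}, add states in Sat(grant) with some successor in Z. Z1 = {n0, n2, n3, n4, n6}; fixed.
Sat(E[grant U AX idle]) = {n0, n2, n3, n4, n6}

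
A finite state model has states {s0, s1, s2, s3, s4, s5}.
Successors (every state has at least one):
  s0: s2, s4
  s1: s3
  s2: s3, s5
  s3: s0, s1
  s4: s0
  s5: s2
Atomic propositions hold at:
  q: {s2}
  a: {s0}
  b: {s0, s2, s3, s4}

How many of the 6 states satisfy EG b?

EG b: greatest fixpoint, start Z0 = {s0, s2, s3, s4}, keep only states in Sat with some successor in Z. Already a fixed point.
Sat(EG b) = {s0, s2, s3, s4}
|Sat(EG b)| = |{s0, s2, s3, s4}| = 4.

4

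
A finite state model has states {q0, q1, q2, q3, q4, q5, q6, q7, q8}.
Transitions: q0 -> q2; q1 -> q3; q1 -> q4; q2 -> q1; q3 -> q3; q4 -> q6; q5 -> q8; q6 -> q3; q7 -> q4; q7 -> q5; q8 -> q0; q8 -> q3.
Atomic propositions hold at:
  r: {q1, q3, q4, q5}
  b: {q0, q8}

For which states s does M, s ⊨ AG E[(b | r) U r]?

Sat(b | r) = {q0, q1, q3, q4, q5, q8}
E[(b | r) U r]: least fixpoint, start Z0 = Sat(r) = {q1, q3, q4, q5}, add states in Sat(b | r) with some successor in Z. Z1 = {q1, q3, q4, q5, q8}; fixed.
Sat(E[(b | r) U r]) = {q1, q3, q4, q5, q8}
AG E[(b | r) U r]: greatest fixpoint, start Z0 = {q1, q3, q4, q5, q8}, keep only states in Sat with every successor in Z. Z1 = {q1, q3, q5}; Z2 = {q3}; fixed.
Sat(AG E[(b | r) U r]) = {q3}

{q3}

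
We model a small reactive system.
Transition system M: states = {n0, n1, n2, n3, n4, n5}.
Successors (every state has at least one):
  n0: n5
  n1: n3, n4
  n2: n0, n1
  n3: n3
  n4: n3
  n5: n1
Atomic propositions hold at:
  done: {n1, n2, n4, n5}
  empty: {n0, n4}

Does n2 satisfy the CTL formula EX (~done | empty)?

Yes

Sat(~done) = {n0, n3}
Sat(~done | empty) = {n0, n3, n4}
Sat(EX (~done | empty)) = {s : some successor in {n0, n3, n4}} = {n1, n2, n3, n4}
n2 ∈ Sat(EX (~done | empty)) = {n1, n2, n3, n4}, so the formula holds at n2.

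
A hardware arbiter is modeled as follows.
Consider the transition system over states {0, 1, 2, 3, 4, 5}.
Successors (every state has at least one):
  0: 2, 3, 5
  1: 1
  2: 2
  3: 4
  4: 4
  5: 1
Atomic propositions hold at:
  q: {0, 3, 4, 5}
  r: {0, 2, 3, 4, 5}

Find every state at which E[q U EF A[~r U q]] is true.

Sat(~r) = {1}
A[~r U q]: least fixpoint, start Z0 = Sat(q) = {0, 3, 4, 5}, add states in Sat(~r) with every successor in Z. Already a fixed point.
Sat(A[~r U q]) = {0, 3, 4, 5}
EF A[~r U q]: least fixpoint, start Z0 = {0, 3, 4, 5}, add states with some successor in Z. Already a fixed point.
Sat(EF A[~r U q]) = {0, 3, 4, 5}
E[q U EF A[~r U q]]: least fixpoint, start Z0 = Sat(EF A[~r U q]) = {0, 3, 4, 5}, add states in Sat(q) with some successor in Z. Already a fixed point.
Sat(E[q U EF A[~r U q]]) = {0, 3, 4, 5}

{0, 3, 4, 5}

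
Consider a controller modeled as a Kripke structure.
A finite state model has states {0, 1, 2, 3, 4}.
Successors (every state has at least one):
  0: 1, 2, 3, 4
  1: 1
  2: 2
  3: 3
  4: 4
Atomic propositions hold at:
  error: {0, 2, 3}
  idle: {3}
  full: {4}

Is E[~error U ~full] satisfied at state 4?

No

Sat(~error) = {1, 4}
Sat(~full) = {0, 1, 2, 3}
E[~error U ~full]: least fixpoint, start Z0 = Sat(~full) = {0, 1, 2, 3}, add states in Sat(~error) with some successor in Z. Already a fixed point.
Sat(E[~error U ~full]) = {0, 1, 2, 3}
4 ∉ Sat(E[~error U ~full]) = {0, 1, 2, 3}, so the formula does not hold at 4.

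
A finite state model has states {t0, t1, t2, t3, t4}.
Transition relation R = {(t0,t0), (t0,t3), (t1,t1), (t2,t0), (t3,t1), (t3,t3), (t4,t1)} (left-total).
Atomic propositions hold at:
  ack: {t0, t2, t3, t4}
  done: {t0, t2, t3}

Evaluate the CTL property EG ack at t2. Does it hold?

Yes

EG ack: greatest fixpoint, start Z0 = {t0, t2, t3, t4}, keep only states in Sat with some successor in Z. Z1 = {t0, t2, t3}; fixed.
Sat(EG ack) = {t0, t2, t3}
t2 ∈ Sat(EG ack) = {t0, t2, t3}, so the formula holds at t2.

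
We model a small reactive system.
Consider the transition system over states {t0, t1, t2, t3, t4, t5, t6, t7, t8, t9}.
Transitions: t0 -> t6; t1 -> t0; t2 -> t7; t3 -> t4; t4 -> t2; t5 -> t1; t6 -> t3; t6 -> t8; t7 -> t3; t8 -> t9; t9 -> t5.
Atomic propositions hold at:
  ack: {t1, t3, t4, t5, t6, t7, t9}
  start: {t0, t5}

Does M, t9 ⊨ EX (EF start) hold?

EF start: least fixpoint, start Z0 = {t0, t5}, add states with some successor in Z. Z1 = {t0, t1, t5, t9}; Z2 = {t0, t1, t5, t8, t9}; Z3 = {t0, t1, t5, t6, t8, t9}; fixed.
Sat(EF start) = {t0, t1, t5, t6, t8, t9}
Sat(EX (EF start)) = {s : some successor in {t0, t1, t5, t6, t8, t9}} = {t0, t1, t5, t6, t8, t9}
t9 ∈ Sat(EX (EF start)) = {t0, t1, t5, t6, t8, t9}, so the formula holds at t9.

Yes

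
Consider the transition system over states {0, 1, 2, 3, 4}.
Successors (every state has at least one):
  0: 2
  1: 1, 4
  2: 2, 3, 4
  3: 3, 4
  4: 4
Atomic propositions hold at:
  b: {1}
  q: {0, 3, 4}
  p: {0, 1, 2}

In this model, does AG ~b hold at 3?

Sat(~b) = {0, 2, 3, 4}
AG ~b: greatest fixpoint, start Z0 = {0, 2, 3, 4}, keep only states in Sat with every successor in Z. Already a fixed point.
Sat(AG ~b) = {0, 2, 3, 4}
3 ∈ Sat(AG ~b) = {0, 2, 3, 4}, so the formula holds at 3.

Yes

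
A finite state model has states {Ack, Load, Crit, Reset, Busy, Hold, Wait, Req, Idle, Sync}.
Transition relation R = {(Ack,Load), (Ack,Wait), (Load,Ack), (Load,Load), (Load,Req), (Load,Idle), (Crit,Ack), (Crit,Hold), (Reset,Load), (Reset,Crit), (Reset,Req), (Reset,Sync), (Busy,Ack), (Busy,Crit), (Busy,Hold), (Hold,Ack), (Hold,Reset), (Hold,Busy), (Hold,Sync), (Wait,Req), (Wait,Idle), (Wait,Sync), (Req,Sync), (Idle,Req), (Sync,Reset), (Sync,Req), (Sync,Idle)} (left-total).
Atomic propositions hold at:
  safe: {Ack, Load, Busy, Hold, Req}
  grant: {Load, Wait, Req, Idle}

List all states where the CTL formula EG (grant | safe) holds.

Sat(grant | safe) = {Ack, Load, Busy, Hold, Wait, Req, Idle}
EG (grant | safe): greatest fixpoint, start Z0 = {Ack, Load, Busy, Hold, Wait, Req, Idle}, keep only states in Sat with some successor in Z. Z1 = {Ack, Load, Busy, Hold, Wait, Idle}; Z2 = {Ack, Load, Busy, Hold, Wait}; Z3 = {Ack, Load, Busy, Hold}; fixed.
Sat(EG (grant | safe)) = {Ack, Load, Busy, Hold}

{Ack, Load, Busy, Hold}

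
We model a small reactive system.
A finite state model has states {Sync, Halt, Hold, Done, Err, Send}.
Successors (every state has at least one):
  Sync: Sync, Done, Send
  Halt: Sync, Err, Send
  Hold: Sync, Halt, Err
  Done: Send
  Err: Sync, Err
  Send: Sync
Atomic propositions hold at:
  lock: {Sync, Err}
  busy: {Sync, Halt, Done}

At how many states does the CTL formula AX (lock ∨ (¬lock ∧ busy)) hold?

3

Sat(¬lock) = {Halt, Hold, Done, Send}
Sat(¬lock ∧ busy) = {Halt, Done}
Sat(lock ∨ (¬lock ∧ busy)) = {Sync, Halt, Done, Err}
Sat(AX (lock ∨ (¬lock ∧ busy))) = {s : every successor in {Sync, Halt, Done, Err}} = {Hold, Err, Send}
|Sat(AX (lock ∨ (¬lock ∧ busy)))| = |{Hold, Err, Send}| = 3.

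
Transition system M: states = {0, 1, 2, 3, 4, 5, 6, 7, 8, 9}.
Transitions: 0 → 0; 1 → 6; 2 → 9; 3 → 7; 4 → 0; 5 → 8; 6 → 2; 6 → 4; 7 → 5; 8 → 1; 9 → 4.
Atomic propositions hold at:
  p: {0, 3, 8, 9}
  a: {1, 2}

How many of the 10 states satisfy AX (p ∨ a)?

5

Sat(p ∨ a) = {0, 1, 2, 3, 8, 9}
Sat(AX (p ∨ a)) = {s : every successor in {0, 1, 2, 3, 8, 9}} = {0, 2, 4, 5, 8}
|Sat(AX (p ∨ a))| = |{0, 2, 4, 5, 8}| = 5.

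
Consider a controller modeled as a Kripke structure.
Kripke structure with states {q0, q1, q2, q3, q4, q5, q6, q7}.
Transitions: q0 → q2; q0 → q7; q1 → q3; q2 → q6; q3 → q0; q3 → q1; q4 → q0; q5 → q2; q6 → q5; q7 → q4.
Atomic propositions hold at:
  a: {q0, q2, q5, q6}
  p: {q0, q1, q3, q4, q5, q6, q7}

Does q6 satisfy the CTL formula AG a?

Yes

AG a: greatest fixpoint, start Z0 = {q0, q2, q5, q6}, keep only states in Sat with every successor in Z. Z1 = {q2, q5, q6}; fixed.
Sat(AG a) = {q2, q5, q6}
q6 ∈ Sat(AG a) = {q2, q5, q6}, so the formula holds at q6.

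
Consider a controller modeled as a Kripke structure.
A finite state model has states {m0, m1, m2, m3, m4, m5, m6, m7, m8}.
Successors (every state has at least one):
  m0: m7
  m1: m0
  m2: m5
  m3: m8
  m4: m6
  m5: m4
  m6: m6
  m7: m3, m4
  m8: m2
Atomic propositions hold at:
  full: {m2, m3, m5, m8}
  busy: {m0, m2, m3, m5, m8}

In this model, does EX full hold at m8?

Sat(EX full) = {s : some successor in {m2, m3, m5, m8}} = {m2, m3, m7, m8}
m8 ∈ Sat(EX full) = {m2, m3, m7, m8}, so the formula holds at m8.

Yes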